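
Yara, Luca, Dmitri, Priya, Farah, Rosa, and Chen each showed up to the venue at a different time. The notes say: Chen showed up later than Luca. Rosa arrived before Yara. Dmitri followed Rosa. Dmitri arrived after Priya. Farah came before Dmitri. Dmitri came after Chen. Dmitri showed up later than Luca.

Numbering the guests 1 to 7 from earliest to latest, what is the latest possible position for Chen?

6

Chen must come before Dmitri — 1 guest forced after them.
Everything else can be placed before Chen in some valid order, so Chen can sit as late as position 7 − 1 = 6.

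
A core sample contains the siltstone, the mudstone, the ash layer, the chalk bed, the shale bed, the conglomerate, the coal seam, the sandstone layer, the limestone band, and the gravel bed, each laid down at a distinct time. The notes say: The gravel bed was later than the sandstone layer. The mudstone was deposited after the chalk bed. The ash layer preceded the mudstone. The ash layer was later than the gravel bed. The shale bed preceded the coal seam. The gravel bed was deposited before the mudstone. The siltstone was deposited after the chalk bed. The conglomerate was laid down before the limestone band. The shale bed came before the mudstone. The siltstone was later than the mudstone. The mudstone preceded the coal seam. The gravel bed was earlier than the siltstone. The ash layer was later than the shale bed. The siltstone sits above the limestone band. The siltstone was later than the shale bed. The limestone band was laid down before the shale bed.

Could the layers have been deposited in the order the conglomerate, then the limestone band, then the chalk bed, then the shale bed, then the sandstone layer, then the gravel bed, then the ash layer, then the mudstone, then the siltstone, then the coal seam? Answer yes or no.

yes

Check each stated constraint against the proposed order — e.g. the shale bed is ahead of the coal seam; the limestone band is ahead of the siltstone. Every pair is in the required order; nothing is violated.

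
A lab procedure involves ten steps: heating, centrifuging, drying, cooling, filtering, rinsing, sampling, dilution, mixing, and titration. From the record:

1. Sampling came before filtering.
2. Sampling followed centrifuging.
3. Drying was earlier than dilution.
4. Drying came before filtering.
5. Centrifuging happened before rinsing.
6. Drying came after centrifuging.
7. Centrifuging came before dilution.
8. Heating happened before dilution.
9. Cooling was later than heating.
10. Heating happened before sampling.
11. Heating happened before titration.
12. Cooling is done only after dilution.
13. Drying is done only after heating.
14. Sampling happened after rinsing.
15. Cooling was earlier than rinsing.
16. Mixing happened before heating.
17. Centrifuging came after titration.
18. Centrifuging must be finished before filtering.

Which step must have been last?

filtering

Every other step has a chain of constraints placing it before filtering, so filtering is last.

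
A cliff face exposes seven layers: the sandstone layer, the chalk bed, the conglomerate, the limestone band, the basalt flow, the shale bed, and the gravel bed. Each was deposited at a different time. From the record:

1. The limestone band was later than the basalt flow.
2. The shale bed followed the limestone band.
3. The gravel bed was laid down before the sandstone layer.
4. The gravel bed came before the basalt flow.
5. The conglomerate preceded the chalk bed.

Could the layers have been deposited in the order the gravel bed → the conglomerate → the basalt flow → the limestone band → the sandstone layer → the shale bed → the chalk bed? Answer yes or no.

yes

Check each stated constraint against the proposed order — e.g. the gravel bed is ahead of the sandstone layer; the conglomerate is ahead of the chalk bed. Every pair is in the required order; nothing is violated.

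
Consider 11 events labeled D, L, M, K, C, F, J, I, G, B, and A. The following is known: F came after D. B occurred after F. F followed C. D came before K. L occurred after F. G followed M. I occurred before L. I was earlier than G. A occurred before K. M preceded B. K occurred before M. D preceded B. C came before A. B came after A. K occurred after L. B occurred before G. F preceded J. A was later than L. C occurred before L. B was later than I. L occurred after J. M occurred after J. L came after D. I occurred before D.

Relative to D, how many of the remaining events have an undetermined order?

Forced before D: I; forced after D: A, B, F, G, J, K, L, and M.
That leaves C with no forced order relative to D — 1.

1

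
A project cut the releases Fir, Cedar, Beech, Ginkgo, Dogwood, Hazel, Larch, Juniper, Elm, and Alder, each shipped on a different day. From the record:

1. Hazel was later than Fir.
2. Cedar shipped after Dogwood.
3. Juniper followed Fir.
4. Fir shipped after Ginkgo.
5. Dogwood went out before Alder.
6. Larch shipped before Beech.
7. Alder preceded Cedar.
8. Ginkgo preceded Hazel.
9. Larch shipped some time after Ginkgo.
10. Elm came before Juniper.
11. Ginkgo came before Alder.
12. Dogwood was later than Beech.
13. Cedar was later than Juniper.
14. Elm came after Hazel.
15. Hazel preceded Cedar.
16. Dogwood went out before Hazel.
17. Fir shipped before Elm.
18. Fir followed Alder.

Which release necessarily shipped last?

Every other release has a chain of constraints placing it before Cedar, so Cedar is last.

Cedar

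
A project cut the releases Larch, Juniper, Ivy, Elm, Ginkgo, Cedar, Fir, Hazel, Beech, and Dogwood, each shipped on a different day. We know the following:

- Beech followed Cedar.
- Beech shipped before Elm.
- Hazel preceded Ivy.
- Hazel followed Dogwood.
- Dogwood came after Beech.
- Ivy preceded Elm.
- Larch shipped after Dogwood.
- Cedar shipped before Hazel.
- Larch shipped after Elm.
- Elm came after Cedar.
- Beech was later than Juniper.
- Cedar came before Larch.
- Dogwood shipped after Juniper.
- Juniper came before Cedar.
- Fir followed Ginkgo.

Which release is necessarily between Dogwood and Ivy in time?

Hazel

Tracing the constraints gives Dogwood → Hazel → Ivy, so Hazel sits after Dogwood and before Ivy.
No other release is forced both after Dogwood and before Ivy.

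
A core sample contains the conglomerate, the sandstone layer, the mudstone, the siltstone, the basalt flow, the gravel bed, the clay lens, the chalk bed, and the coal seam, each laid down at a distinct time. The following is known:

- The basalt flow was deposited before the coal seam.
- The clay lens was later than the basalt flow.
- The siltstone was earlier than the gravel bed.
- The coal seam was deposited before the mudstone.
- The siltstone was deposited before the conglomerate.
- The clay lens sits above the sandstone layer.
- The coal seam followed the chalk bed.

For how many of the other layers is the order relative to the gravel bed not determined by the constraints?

7

Forced before the gravel bed: the siltstone.
That leaves the basalt flow, the chalk bed, the clay lens, the coal seam, the conglomerate, the mudstone, and the sandstone layer with no forced order relative to the gravel bed — 7.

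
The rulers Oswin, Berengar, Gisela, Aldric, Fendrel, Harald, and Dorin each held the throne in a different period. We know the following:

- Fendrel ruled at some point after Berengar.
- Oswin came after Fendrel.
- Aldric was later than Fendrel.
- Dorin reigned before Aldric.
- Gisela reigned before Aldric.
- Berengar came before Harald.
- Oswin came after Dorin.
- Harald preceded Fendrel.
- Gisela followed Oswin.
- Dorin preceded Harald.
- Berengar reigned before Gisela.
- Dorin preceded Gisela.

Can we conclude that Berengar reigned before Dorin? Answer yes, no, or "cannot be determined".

No chain of stated constraints runs from Berengar to Dorin, and none runs from Dorin to Berengar either.
So the relative order of Berengar and Dorin is not fixed by the given facts.

cannot be determined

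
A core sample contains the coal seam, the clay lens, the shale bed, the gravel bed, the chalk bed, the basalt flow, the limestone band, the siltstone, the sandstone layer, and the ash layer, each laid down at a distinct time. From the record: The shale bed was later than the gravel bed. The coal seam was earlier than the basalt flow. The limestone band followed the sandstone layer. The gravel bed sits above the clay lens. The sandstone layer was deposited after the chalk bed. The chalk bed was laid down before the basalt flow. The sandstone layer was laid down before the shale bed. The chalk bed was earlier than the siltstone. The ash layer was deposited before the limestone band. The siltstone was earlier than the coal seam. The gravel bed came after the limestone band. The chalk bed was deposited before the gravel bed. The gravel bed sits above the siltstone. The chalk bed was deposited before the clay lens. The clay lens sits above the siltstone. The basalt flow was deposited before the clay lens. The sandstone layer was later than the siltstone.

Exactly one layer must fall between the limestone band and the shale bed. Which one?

the gravel bed

Tracing the constraints gives the limestone band → the gravel bed → the shale bed, so the gravel bed sits after the limestone band and before the shale bed.
No other layer is forced both after the limestone band and before the shale bed.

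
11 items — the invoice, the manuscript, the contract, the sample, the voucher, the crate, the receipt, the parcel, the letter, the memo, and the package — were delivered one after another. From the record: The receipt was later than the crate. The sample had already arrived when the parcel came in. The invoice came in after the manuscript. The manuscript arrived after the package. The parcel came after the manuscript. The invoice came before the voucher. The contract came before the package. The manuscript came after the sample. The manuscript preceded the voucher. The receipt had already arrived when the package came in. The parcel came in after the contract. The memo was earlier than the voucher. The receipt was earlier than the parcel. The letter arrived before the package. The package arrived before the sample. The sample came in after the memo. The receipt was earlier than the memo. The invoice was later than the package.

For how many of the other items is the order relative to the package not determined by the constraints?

1

Forced before the package: the contract, the crate, the letter, and the receipt; forced after the package: the invoice, the manuscript, the parcel, the sample, and the voucher.
That leaves the memo with no forced order relative to the package — 1.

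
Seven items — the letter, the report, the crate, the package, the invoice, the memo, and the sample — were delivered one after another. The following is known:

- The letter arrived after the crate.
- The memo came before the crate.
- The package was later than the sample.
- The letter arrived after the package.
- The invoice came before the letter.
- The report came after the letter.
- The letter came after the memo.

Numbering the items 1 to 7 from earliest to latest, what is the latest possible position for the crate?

5

The crate must come before the letter and the report — 2 items forced after it.
Everything else can be placed before the crate in some valid order, so the crate can sit as late as position 7 − 2 = 5.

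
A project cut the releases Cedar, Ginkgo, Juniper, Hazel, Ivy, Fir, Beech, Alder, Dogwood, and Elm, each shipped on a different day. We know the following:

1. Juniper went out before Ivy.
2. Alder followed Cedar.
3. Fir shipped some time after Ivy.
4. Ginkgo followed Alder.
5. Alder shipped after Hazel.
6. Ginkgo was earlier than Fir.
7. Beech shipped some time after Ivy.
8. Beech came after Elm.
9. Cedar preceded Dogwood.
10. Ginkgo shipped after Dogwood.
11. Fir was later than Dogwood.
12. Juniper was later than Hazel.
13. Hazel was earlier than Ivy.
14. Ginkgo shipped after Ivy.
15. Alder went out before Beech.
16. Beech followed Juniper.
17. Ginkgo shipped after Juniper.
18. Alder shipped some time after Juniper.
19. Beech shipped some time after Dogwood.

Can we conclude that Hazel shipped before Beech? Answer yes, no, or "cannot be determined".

yes

Chain the constraints: Hazel → Juniper → Beech. Each link is directly stated, so Hazel comes before Beech.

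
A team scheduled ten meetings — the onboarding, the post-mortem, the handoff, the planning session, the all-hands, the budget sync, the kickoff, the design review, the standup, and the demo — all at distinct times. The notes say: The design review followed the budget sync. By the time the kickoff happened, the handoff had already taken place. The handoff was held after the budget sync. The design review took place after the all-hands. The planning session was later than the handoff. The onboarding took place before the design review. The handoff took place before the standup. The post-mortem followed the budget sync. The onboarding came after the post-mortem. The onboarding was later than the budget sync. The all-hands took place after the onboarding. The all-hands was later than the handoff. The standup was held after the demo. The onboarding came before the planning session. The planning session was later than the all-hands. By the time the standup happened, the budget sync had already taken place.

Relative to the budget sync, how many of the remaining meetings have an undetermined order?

1

Forced after the budget sync: the all-hands, the design review, the handoff, the kickoff, the onboarding, the planning session, the post-mortem, and the standup.
That leaves the demo with no forced order relative to the budget sync — 1.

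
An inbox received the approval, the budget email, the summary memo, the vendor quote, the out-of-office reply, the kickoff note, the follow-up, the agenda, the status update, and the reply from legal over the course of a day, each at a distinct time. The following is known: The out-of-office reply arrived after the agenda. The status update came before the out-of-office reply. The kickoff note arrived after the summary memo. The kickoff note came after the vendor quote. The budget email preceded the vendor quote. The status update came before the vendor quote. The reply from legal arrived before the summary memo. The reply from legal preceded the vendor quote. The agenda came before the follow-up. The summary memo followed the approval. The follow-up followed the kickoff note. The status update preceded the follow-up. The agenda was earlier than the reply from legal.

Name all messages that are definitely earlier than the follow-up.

Directly stated before the follow-up: the agenda, the kickoff note, and the status update.
The approval reaches the follow-up via the approval → the summary memo → the kickoff note → the follow-up.
The budget email reaches the follow-up via the budget email → the vendor quote → the kickoff note → the follow-up.
The reply from legal reaches the follow-up via the reply from legal → the summary memo → the kickoff note → the follow-up.
Likewise the summary memo and the vendor quote each reach the follow-up by chaining the stated constraints.

the agenda, the approval, the budget email, the kickoff note, the reply from legal, the status update, the summary memo, the vendor quote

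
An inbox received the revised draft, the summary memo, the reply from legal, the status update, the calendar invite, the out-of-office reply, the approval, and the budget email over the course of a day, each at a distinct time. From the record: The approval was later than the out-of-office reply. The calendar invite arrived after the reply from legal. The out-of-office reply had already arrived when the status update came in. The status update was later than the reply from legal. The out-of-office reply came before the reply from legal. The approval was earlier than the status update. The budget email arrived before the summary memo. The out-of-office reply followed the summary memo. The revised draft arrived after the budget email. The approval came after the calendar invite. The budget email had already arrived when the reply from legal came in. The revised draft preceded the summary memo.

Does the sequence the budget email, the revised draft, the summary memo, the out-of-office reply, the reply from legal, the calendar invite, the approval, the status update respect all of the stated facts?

Check each stated constraint against the proposed order — e.g. the budget email is ahead of the reply from legal; the out-of-office reply is ahead of the status update. Every pair is in the required order; nothing is violated.

yes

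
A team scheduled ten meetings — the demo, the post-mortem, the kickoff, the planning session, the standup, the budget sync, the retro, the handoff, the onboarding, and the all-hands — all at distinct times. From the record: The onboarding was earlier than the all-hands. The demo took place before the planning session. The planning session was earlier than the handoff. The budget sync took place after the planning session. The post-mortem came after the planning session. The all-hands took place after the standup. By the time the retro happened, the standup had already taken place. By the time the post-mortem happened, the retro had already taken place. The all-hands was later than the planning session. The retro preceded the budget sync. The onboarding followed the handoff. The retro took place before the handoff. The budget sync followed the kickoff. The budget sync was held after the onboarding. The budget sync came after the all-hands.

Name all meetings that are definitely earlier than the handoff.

Directly stated before the handoff: the planning session and the retro.
The demo reaches the handoff via the demo → the planning session → the handoff.
The standup reaches the handoff via the standup → the retro → the handoff.

the demo, the planning session, the retro, the standup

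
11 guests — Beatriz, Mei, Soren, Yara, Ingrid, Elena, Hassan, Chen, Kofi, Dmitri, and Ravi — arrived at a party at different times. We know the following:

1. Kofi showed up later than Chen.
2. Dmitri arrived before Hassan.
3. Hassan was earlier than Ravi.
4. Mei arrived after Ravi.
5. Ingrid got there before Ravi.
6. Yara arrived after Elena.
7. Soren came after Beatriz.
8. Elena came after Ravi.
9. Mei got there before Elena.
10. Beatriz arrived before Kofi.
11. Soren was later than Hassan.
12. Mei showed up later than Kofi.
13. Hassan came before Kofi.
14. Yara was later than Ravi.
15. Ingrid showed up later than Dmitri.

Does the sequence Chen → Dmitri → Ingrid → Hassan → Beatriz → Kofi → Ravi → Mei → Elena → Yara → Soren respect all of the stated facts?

Check each stated constraint against the proposed order — e.g. Beatriz is ahead of Soren; Hassan is ahead of Soren. Every pair is in the required order; nothing is violated.

yes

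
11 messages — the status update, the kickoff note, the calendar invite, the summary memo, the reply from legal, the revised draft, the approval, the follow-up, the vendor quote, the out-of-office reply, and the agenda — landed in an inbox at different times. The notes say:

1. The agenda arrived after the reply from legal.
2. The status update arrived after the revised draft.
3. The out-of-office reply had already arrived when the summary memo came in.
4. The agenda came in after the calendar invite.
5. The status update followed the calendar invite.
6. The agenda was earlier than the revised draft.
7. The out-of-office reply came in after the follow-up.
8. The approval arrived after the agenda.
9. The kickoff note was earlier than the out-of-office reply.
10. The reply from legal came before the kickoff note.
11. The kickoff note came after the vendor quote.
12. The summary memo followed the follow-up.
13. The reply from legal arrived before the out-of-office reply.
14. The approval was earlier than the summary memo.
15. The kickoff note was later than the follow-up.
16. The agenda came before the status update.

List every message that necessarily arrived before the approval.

Directly stated before the approval: the agenda.
The calendar invite reaches the approval via the calendar invite → the agenda → the approval.
The reply from legal reaches the approval via the reply from legal → the agenda → the approval.
No chain forces the status update (or any of the others) ahead of the approval.

the agenda, the calendar invite, the reply from legal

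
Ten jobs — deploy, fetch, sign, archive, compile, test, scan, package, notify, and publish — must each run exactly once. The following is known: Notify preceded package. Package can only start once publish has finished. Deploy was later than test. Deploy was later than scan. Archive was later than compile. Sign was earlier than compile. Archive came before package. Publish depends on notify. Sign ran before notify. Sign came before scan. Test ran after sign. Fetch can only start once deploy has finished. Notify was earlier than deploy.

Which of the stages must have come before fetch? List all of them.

deploy, notify, scan, sign, test

Directly stated before fetch: deploy.
Notify reaches fetch via notify → deploy → fetch.
Scan reaches fetch via scan → deploy → fetch.
Sign reaches fetch via sign → test → deploy → fetch.
Likewise test reaches fetch by chaining the stated constraints.
No chain forces compile (or any of the others) ahead of fetch.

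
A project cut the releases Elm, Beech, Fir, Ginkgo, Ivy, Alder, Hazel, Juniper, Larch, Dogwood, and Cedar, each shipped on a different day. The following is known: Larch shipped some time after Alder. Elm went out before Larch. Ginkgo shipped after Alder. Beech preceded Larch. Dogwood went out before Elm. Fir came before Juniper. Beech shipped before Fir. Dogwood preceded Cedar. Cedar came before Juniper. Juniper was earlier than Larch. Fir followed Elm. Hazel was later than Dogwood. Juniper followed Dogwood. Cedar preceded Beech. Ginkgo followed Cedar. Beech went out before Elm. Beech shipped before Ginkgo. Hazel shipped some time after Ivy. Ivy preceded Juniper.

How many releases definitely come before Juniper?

Directly stated before Juniper: Cedar, Dogwood, Fir, and Ivy.
Beech reaches Juniper via Beech → Fir → Juniper.
Elm reaches Juniper via Elm → Fir → Juniper.
No chain forces Hazel (or any of the others) ahead of Juniper.
That's Beech, Cedar, Dogwood, Elm, Fir, and Ivy — 6 in all.

6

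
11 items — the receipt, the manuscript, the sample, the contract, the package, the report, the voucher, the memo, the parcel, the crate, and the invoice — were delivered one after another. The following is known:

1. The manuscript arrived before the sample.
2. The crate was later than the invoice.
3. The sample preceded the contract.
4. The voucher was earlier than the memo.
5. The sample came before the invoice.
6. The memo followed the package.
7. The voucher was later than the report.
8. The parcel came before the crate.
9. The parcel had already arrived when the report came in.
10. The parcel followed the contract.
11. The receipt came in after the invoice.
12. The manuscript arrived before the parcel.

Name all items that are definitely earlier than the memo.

Directly stated before the memo: the package and the voucher.
The contract reaches the memo via the contract → the parcel → the report → the voucher → the memo.
The manuscript reaches the memo via the manuscript → the parcel → the report → the voucher → the memo.
The parcel reaches the memo via the parcel → the report → the voucher → the memo.
Likewise the report and the sample each reach the memo by chaining the stated constraints.
No chain forces the crate (or any of the others) ahead of the memo.

the contract, the manuscript, the package, the parcel, the report, the sample, the voucher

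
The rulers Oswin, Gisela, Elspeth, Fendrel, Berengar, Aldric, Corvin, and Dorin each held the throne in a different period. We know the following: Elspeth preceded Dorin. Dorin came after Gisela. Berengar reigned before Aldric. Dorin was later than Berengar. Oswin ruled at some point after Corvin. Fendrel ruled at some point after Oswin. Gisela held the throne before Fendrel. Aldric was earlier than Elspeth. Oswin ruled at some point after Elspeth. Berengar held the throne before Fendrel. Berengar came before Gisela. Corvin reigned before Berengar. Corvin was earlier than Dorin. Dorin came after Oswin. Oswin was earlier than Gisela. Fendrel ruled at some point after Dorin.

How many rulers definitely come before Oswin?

4

Directly stated before Oswin: Corvin and Elspeth.
Aldric reaches Oswin via Aldric → Elspeth → Oswin.
Berengar reaches Oswin via Berengar → Aldric → Elspeth → Oswin.
No chain forces Fendrel (or any of the others) ahead of Oswin.
That's Aldric, Berengar, Corvin, and Elspeth — 4 in all.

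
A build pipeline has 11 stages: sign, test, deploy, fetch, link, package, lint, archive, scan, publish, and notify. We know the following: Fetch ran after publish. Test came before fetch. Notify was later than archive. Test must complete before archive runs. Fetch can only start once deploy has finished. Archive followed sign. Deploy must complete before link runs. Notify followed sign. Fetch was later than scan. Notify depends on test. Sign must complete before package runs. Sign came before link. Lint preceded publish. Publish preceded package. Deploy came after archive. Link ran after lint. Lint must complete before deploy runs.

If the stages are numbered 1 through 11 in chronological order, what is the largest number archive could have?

7

Archive must come before deploy, fetch, link, and notify — 4 stages forced after it.
Everything else can be placed before archive in some valid order, so archive can sit as late as position 11 − 4 = 7.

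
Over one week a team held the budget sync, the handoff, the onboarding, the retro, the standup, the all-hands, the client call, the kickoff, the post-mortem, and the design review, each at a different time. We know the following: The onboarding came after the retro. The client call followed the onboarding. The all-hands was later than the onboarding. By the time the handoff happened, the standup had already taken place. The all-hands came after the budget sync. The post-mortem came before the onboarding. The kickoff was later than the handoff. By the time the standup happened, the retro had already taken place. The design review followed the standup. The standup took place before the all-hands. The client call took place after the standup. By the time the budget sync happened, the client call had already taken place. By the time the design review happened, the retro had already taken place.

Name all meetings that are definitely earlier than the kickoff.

the handoff, the retro, the standup

Directly stated before the kickoff: the handoff.
The retro reaches the kickoff via the retro → the standup → the handoff → the kickoff.
The standup reaches the kickoff via the standup → the handoff → the kickoff.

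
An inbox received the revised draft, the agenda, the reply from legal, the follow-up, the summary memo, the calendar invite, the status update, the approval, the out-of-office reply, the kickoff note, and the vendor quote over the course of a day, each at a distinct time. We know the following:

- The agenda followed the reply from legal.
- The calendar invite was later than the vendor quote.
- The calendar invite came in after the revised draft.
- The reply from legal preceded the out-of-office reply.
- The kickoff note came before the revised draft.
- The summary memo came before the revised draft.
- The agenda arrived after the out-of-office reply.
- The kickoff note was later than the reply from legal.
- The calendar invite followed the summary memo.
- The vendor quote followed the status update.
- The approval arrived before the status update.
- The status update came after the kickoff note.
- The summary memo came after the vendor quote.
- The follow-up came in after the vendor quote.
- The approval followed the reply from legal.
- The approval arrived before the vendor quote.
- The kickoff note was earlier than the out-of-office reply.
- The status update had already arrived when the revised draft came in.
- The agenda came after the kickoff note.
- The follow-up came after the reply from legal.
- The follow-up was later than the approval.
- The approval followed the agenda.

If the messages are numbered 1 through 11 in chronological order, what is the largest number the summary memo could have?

9

The summary memo must come before the calendar invite and the revised draft — 2 messages forced after it.
Everything else can be placed before the summary memo in some valid order, so the summary memo can sit as late as position 11 − 2 = 9.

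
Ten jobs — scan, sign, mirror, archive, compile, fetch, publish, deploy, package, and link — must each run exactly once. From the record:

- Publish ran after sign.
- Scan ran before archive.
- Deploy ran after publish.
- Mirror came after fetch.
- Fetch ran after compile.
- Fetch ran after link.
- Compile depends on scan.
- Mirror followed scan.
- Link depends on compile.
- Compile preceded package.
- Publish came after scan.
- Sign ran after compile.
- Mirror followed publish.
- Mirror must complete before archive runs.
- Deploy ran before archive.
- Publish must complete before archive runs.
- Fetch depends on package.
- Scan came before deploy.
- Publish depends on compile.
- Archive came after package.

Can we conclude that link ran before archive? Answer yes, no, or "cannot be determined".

Chain the constraints: link → fetch → mirror → archive. Each link is directly stated, so link comes before archive.

yes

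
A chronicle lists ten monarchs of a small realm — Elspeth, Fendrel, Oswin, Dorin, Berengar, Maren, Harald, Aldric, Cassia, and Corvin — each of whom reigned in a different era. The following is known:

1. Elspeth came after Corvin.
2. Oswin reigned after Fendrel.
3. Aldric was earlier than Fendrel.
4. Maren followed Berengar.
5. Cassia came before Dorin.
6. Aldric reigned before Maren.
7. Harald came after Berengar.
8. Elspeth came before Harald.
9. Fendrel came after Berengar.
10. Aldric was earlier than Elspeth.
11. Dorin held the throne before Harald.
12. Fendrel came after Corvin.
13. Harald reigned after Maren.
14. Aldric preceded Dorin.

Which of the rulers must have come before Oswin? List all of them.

Directly stated before Oswin: Fendrel.
Aldric reaches Oswin via Aldric → Fendrel → Oswin.
Berengar reaches Oswin via Berengar → Fendrel → Oswin.
Corvin reaches Oswin via Corvin → Fendrel → Oswin.

Aldric, Berengar, Corvin, Fendrel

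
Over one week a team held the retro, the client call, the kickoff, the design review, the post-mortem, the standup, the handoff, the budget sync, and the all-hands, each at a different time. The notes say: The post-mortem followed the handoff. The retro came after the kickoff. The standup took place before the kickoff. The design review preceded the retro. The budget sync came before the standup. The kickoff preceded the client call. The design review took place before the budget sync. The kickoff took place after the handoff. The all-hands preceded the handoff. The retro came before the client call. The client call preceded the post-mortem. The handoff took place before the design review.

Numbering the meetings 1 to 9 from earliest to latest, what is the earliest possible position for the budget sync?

The all-hands, the design review, and the handoff must all come before the budget sync — 3 forced predecessors.
Nothing else is forced ahead of the budget sync, so its earliest slot is position 3 + 1 = 4.

4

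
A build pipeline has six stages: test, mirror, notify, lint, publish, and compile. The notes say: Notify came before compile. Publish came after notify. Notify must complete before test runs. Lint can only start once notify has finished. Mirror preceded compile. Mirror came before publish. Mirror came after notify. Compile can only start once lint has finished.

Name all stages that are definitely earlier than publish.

mirror, notify

Directly stated before publish: mirror and notify.
No chain forces lint (or any of the others) ahead of publish.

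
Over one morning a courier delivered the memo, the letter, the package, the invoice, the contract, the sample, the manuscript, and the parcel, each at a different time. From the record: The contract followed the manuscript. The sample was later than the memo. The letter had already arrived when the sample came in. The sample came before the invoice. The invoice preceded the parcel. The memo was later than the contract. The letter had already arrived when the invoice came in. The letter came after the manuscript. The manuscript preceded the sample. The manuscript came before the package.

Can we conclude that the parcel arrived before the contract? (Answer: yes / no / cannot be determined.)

no

Tracing the constraints gives the contract → the memo → the sample → the invoice → the parcel, so the contract must come before the parcel.
That means the parcel cannot be before the contract.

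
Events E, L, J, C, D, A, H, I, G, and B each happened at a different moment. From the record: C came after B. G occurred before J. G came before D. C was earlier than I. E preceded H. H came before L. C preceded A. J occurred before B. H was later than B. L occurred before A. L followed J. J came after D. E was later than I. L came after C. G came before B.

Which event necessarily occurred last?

Every other event has a chain of constraints placing it before A, so A is last.

A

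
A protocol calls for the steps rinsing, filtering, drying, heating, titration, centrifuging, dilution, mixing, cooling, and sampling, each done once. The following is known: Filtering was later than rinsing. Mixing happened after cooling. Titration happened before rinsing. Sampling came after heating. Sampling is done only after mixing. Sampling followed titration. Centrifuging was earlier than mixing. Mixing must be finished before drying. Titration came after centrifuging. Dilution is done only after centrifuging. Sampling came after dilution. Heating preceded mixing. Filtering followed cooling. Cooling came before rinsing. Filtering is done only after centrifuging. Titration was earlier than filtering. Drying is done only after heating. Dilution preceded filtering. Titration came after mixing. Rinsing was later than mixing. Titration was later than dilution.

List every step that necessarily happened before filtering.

centrifuging, cooling, dilution, heating, mixing, rinsing, titration

Directly stated before filtering: centrifuging, cooling, dilution, rinsing, and titration.
Heating reaches filtering via heating → mixing → titration → filtering.
Mixing reaches filtering via mixing → titration → filtering.
No chain forces sampling (or any of the others) ahead of filtering.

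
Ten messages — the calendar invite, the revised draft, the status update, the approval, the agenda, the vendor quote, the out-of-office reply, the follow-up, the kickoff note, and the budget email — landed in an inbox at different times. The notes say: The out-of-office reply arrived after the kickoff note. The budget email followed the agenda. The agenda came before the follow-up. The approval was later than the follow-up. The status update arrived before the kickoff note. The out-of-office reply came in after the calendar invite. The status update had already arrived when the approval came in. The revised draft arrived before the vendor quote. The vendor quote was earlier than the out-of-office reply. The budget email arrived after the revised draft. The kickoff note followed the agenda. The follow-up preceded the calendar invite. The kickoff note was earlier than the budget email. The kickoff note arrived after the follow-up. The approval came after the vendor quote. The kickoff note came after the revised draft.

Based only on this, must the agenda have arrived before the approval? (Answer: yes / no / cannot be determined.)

yes

Chain the constraints: the agenda → the follow-up → the approval. Each link is directly stated, so the agenda comes before the approval.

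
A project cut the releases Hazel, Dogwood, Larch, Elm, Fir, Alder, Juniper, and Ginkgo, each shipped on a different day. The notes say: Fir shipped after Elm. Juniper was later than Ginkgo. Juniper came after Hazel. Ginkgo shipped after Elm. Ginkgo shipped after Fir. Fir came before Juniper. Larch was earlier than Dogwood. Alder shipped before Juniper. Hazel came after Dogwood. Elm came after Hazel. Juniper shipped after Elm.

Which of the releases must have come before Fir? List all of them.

Directly stated before Fir: Elm.
Dogwood reaches Fir via Dogwood → Hazel → Elm → Fir.
Hazel reaches Fir via Hazel → Elm → Fir.
Larch reaches Fir via Larch → Dogwood → Hazel → Elm → Fir.

Dogwood, Elm, Hazel, Larch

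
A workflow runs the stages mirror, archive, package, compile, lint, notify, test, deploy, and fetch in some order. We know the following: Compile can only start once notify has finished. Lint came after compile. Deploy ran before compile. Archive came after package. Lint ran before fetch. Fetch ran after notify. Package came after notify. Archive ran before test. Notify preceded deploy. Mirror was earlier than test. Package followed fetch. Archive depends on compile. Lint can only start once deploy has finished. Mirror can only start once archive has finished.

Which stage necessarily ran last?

Every other stage has a chain of constraints placing it before test, so test is last.

test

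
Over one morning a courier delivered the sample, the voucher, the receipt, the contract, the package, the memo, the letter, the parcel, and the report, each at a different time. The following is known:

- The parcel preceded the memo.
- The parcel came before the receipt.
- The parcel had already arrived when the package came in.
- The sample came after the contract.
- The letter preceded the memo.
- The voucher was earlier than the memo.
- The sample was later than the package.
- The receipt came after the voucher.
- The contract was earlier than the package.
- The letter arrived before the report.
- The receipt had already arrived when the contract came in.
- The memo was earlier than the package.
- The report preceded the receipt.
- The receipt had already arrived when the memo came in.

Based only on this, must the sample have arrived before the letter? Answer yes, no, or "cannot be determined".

no

Tracing the constraints gives the letter → the memo → the package → the sample, so the letter must come before the sample.
That means the sample cannot be before the letter.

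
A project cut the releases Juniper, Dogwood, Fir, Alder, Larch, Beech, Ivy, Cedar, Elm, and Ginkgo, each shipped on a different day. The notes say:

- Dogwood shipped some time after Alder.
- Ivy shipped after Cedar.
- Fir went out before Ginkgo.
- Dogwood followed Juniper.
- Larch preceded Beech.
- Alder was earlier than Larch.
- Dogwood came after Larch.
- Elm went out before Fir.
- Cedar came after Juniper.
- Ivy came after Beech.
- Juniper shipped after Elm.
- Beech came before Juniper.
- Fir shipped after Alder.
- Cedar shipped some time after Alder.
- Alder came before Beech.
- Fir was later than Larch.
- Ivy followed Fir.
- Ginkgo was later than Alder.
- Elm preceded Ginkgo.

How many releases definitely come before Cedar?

5

Directly stated before Cedar: Alder and Juniper.
Beech reaches Cedar via Beech → Juniper → Cedar.
Elm reaches Cedar via Elm → Juniper → Cedar.
Larch reaches Cedar via Larch → Beech → Juniper → Cedar.
No chain forces Ivy (or any of the others) ahead of Cedar.
That's Alder, Beech, Elm, Juniper, and Larch — 5 in all.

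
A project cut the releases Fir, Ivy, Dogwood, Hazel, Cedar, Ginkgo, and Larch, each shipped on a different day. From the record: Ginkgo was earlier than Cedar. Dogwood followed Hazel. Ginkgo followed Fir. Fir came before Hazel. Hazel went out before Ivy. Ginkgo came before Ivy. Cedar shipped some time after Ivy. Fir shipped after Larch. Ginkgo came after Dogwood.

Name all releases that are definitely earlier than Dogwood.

Fir, Hazel, Larch

Directly stated before Dogwood: Hazel.
Fir reaches Dogwood via Fir → Hazel → Dogwood.
Larch reaches Dogwood via Larch → Fir → Hazel → Dogwood.
No chain forces Ginkgo (or any of the others) ahead of Dogwood.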